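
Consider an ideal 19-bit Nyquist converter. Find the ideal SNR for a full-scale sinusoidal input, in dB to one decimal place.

SNR ≈ 6.02·N + 1.76 dB = 6.02·19 + 1.76 = 116.14 dB.

116.1 dB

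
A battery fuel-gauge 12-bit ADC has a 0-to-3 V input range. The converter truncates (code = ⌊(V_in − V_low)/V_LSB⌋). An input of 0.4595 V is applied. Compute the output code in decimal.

Full-scale span = 3 V; LSB = 3/2^12 = 0.732 mV.
(0.4595 − 0) / 0.000732422 = 627.371 LSBs.
⌊·⌋(627.371) = 627.

code 627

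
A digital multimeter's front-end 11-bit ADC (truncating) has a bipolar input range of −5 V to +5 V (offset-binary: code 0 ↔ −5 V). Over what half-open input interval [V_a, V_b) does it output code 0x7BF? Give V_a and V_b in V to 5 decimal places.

[4.68262 V, 4.68750 V)

LSB = 10/2^11 = 4.883 mV.
Code 0x7BF = 1983 decimal.
V_a = V_low + 1983·LSB = 4.68262 V; V_b = V_low + 1984·LSB = 4.6875 V.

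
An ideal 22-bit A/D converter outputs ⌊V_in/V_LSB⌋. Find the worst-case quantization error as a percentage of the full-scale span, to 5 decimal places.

0.00002 %

Truncating → worst-case error = 1 LSB = V_FS/2^22, so 100/4194304 = 2.38419e-05 % of full scale.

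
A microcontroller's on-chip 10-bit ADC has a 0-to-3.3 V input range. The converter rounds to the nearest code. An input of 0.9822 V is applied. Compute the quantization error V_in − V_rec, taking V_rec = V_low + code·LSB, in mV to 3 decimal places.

-0.710 mV

Step size: 3.3 V ÷ 2^10 = 3.223 mV.
(0.9822 − 0)/0.00322266 = 304.7796; round gives code 305.
Code 305 maps back to 0 + 305×0.00322266 V = 0.98291016 V.
Difference: -0.000710156 V → -0.710 mV.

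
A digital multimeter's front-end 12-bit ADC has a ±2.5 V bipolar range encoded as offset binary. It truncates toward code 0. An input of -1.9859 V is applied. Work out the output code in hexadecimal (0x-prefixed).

Full-scale span = 5 V; LSB = 5/2^12 = 1.221 mV.
Input sits at 421.151 steps above V_low.
Floor → code 421.
In hexadecimal (0x-prefixed): 0x1A5.

code 0x1A5 (decimal 421)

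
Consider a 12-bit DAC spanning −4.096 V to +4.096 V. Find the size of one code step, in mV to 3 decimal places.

2.000 mV

Full-scale span = 8.192 V.
LSB = 8.192 / 2^12 = 8.192 / 4096 = 0.002 V = 2.000 mV.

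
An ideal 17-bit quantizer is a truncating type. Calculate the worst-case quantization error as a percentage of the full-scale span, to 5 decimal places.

Truncating → worst-case error = 1 LSB = V_FS/2^17, so 100/131072 = 0.000762939 % of full scale.

0.00076 %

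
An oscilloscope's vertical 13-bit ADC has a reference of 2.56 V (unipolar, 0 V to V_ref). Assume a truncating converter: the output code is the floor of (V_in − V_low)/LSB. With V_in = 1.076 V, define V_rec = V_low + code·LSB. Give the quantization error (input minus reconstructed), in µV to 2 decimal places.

62.50 µV

One LSB is 2.56 V / 8192 = 312.50 µV.
Scaled input = 3443.2000 LSBs, so code = 3443.
V_rec = 0 + 3443·0.0003125 = 1.0759375 V.
Difference: 6.25e-05 V → 62.50 µV.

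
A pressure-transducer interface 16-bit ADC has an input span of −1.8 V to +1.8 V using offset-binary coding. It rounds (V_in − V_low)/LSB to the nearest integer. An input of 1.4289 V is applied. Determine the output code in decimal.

Full-scale span = 3.6 V; LSB = 3.6/2^16 = 54.93 µV.
(1.4289 − (−1.8)) / 5.49316e-05 = 58780.331 LSBs.
round(58780.331) = 58780.

code 58780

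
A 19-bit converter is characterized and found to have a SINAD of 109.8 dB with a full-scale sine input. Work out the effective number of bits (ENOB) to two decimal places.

ENOB = (SINAD − 1.76) / 6.02 = (109.8 − 1.76)/6.02 = 17.947.

17.95 bits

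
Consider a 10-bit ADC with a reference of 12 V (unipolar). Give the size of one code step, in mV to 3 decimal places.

Full-scale span = 12 V.
LSB = 12 / 2^10 = 12 / 1024 = 0.0117188 V = 11.719 mV.

11.719 mV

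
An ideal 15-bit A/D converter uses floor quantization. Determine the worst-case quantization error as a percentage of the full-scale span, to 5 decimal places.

Truncating → worst-case error = 1 LSB = V_FS/2^15, so 100/32768 = 0.00305176 % of full scale.

0.00305 %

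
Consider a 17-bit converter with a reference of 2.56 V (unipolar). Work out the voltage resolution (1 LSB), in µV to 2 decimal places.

19.53 µV

Full-scale span = 2.56 V.
LSB = 2.56 / 2^17 = 2.56 / 131072 = 1.95313e-05 V = 19.53 µV.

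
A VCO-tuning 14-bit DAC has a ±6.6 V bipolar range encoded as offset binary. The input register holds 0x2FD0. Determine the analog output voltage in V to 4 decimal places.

3.2613 V

LSB = 13.2 V / 2^14 = 0.806 mV.
Code 0x2FD0 = 12240 decimal.
V_out = (−6.6) + 12240 × 0.000805664 V = 3.26133 V.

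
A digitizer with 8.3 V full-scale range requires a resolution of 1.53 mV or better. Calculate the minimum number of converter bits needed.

Number of steps required ≥ 8.3 V / 1.53 mV = 5424.84.
Need 2^N ≥ 5424.84; 2^12 = 4096, 2^13 = 8192.
Minimum N = 13.

13 bits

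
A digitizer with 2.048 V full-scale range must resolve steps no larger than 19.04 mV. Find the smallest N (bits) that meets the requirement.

Number of steps required ≥ 2.048 V / 19.04 mV = 107.56.
Need 2^N ≥ 107.56; 2^6 = 64, 2^7 = 128.
Minimum N = 7.

7 bits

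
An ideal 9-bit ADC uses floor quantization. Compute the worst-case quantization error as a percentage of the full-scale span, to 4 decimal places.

0.1953 %

Truncating → worst-case error = 1 LSB = V_FS/2^9, so 100/512 = 0.195312 % of full scale.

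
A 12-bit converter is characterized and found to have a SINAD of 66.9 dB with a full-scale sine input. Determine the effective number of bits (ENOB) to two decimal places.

10.82 bits

ENOB = (SINAD − 1.76) / 6.02 = (66.9 − 1.76)/6.02 = 10.821.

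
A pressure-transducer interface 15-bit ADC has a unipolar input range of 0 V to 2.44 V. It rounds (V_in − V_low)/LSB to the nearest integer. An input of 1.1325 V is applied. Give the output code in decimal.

code 15209

With 32768 levels over 2.44 V, one step is 74.46 µV.
Input sits at 15208.918 steps above V_low.
round(15208.918) = 15209.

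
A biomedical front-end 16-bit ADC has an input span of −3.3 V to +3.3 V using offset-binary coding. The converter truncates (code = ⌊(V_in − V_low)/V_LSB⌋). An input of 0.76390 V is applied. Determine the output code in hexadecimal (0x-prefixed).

code 0x9DA1 (decimal 40353)

With 65536 levels over 6.6 V, one step is 100.71 µV.
(0.76390 − (−3.3)) / 0.000100708 = 40353.296 LSBs.
So the output code is 40353.
In hexadecimal (0x-prefixed): 0x9DA1.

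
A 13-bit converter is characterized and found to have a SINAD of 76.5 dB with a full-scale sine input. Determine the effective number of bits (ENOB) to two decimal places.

12.42 bits

ENOB = (SINAD − 1.76) / 6.02 = (76.5 − 1.76)/6.02 = 12.415.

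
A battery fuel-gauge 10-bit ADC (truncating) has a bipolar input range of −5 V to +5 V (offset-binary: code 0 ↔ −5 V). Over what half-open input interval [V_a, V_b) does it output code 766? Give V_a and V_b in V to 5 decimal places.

[2.48047 V, 2.49023 V)

LSB = 10/2^10 = 9.766 mV.
V_a = V_low + 766·LSB = 2.48047 V; V_b = V_low + 767·LSB = 2.49023 V.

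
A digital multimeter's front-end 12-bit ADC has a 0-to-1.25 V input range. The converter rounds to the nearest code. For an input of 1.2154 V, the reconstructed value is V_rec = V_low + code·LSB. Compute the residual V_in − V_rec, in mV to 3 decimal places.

-0.115 mV

LSB = 1.25/2^12 = 305.18 µV.
Scaled input = 3982.6227 LSBs, so code = 3983.
Reconstructed: 1.2155151 V.
Error = 1.2154 − 1.2155151 = -0.000115137 V = -0.115 mV.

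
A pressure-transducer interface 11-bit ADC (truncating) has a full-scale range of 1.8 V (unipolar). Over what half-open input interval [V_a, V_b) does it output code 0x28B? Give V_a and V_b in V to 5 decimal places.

LSB = 1.8/2^11 = 0.879 mV.
Code 0x28B = 651 decimal.
V_a = V_low + 651·LSB = 0.572168 V; V_b = V_low + 652·LSB = 0.573047 V.

[0.57217 V, 0.57305 V)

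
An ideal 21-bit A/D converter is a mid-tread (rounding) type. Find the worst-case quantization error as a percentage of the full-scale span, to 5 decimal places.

Rounding → worst-case error = ½ LSB = V_FS/2^22, so 100/4194304 = 2.38419e-05 % of full scale.

0.00002 %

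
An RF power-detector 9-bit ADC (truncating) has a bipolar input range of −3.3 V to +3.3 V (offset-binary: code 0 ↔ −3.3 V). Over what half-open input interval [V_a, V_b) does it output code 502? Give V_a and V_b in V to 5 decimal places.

[3.17109 V, 3.18398 V)

LSB = 6.6/2^9 = 12.891 mV.
V_a = V_low + 502·LSB = 3.17109 V; V_b = V_low + 503·LSB = 3.18398 V.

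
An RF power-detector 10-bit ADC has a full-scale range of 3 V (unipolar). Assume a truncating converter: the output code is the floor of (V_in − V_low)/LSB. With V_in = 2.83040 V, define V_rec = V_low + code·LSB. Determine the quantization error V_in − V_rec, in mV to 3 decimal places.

One LSB is 3 V / 1024 = 2.930 mV.
(V_in − V_low)/LSB = (2.83040 − 0)/0.00292969 = 966.1099 → code 966 (floor).
Reconstructed: 2.8300781 V.
Error = 2.83040 − 2.8300781 = 0.000321875 V = 0.322 mV.

0.322 mV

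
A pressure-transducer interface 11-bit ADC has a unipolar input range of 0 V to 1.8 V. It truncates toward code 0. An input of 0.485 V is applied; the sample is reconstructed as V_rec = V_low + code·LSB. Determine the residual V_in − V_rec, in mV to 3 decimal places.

One LSB is 1.8 V / 2048 = 0.879 mV.
Scaled input = 551.8222 LSBs, so code = 551.
Code 551 maps back to 0 + 551×0.000878906 V = 0.48427734 V.
V_in − V_rec = 0.000722656 V = 0.723 mV.

0.723 mV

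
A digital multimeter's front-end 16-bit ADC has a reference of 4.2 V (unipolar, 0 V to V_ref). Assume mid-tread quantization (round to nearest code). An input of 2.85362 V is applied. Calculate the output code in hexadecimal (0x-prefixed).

Full-scale span = 4.2 V; LSB = 4.2/2^16 = 64.09 µV.
(2.85362 − 0) / 6.40869e-05 = 44527.343 LSBs.
So the output code is 44527.
In hexadecimal (0x-prefixed): 0xADEF.

code 0xADEF (decimal 44527)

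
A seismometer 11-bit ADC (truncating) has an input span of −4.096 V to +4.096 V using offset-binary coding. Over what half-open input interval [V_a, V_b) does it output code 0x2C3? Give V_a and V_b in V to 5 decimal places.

LSB = 8.192/2^11 = 4.000 mV.
Code 0x2C3 = 707 decimal.
V_a = V_low + 707·LSB = -1.268 V; V_b = V_low + 708·LSB = -1.264 V.

[-1.26800 V, -1.26400 V)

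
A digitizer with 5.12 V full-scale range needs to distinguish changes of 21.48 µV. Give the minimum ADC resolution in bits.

18 bits

Number of steps required ≥ 5.12 V / 21.48 µV = 238361.27.
Need 2^N ≥ 238361.27; 2^17 = 131072, 2^18 = 262144.
Minimum N = 18.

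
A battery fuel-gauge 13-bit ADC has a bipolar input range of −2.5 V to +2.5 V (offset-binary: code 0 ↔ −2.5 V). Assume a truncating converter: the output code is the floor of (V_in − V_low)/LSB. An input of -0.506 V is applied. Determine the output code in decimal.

code 3266

With 8192 levels over 5 V, one step is 0.610 mV.
Input sits at 3266.970 steps above V_low.
⌊·⌋(3266.970) = 3266.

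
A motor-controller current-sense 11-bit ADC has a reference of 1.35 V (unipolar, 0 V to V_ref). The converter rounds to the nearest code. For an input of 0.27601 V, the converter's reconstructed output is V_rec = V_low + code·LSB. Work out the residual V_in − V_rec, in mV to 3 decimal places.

-0.186 mV

LSB = 1.35/2^11 = 0.659 mV.
(V_in − V_low)/LSB = (0.27601 − 0)/0.00065918 = 418.7174 → code 419 (round).
V_rec = 0 + 419·0.00065918 = 0.27619629 V.
Difference: -0.000186289 V → -0.186 mV.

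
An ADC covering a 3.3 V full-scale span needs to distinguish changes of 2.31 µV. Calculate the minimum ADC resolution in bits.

21 bits

Number of steps required ≥ 3.3 V / 2.31 µV = 1428571.43.
Need 2^N ≥ 1428571.43; 2^20 = 1048576, 2^21 = 2097152.
Minimum N = 21.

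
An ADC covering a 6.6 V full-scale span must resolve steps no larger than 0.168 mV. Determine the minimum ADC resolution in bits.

16 bits

Number of steps required ≥ 6.6 V / 0.168 mV = 39285.71.
Need 2^N ≥ 39285.71; 2^15 = 32768, 2^16 = 65536.
Minimum N = 16.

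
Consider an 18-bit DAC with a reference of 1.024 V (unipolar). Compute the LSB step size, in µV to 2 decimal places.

3.91 µV

Full-scale span = 1.024 V.
LSB = 1.024 / 2^18 = 1.024 / 262144 = 3.90625e-06 V = 3.91 µV.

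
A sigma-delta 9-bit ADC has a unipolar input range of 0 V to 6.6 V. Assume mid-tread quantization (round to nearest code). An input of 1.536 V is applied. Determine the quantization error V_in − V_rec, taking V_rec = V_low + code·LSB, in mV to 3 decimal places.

2.016 mV

One LSB is 6.6 V / 512 = 12.891 mV.
(V_in − V_low)/LSB = (1.536 − 0)/0.0128906 = 119.1564 → code 119 (round).
V_rec = 0 + 119·0.0128906 = 1.5339844 V.
Error = 1.536 − 1.5339844 = 0.00201563 V = 2.016 mV.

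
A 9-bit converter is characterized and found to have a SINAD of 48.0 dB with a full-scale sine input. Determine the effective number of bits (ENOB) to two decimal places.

7.68 bits

ENOB = (SINAD − 1.76) / 6.02 = (48.0 − 1.76)/6.02 = 7.681.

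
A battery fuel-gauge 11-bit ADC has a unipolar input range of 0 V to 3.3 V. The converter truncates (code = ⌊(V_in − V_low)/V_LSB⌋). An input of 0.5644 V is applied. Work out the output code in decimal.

code 350

With 2048 levels over 3.3 V, one step is 1.611 mV.
Input sits at 350.270 steps above V_low.
Floor → code 350.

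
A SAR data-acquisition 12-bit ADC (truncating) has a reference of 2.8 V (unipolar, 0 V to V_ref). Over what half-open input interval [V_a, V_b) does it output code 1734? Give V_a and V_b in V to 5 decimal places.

LSB = 2.8/2^12 = 0.684 mV.
V_a = V_low + 1734·LSB = 1.18535 V; V_b = V_low + 1735·LSB = 1.18604 V.

[1.18535 V, 1.18604 V)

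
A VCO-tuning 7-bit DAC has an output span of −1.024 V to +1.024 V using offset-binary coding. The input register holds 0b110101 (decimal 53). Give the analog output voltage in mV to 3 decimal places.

-176.000 mV

LSB = 2.048 V / 2^7 = 16.000 mV.
Code 0b110101 = 53 decimal.
V_out = (−1.024) + 53 × 0.016 V = -0.176 V.
= -176.000 mV.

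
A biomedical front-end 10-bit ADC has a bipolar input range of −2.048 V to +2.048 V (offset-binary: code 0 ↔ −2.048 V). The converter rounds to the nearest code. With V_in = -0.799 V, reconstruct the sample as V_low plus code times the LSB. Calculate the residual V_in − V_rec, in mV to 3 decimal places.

LSB = 4.096/2^10 = 4.000 mV.
Scaled input = 312.2500 LSBs, so code = 312.
Reconstructed: -0.8 V.
V_in − V_rec = 0.001 V = 1.000 mV.

1.000 mV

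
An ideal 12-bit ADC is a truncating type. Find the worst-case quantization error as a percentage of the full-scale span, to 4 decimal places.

0.0244 %

Truncating → worst-case error = 1 LSB = V_FS/2^12, so 100/4096 = 0.0244141 % of full scale.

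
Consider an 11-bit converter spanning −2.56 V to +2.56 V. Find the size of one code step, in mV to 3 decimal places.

2.500 mV

Full-scale span = 5.12 V.
LSB = 5.12 / 2^11 = 5.12 / 2048 = 0.0025 V = 2.500 mV.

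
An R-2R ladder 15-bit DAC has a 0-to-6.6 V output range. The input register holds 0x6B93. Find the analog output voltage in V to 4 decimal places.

5.5468 V

LSB = 6.6 V / 2^15 = 201.42 µV.
Code 0x6B93 = 27539 decimal.
V_out = 0 + 27539 × 0.000201416 V = 5.5468 V.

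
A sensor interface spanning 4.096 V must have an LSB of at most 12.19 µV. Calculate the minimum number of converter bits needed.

Number of steps required ≥ 4.096 V / 12.19 µV = 336013.13.
Need 2^N ≥ 336013.13; 2^18 = 262144, 2^19 = 524288.
Minimum N = 19.

19 bits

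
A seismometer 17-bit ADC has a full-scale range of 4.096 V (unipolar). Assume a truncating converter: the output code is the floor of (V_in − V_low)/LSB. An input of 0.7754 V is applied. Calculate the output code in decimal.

code 24812

With 131072 levels over 4.096 V, one step is 31.25 µV.
(V_in − V_low)/LSB = (0.7754 − 0) / 3.125e-05 = 24812.800.
So the output code is 24812.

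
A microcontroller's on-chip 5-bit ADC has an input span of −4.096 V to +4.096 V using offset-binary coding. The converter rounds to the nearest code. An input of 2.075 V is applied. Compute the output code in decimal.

LSB = 8.192 V / 32 = 256.000 mV.
Input sits at 24.105 steps above V_low.
So the output code is 24.

code 24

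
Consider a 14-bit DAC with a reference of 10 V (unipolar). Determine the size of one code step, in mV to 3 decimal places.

Full-scale span = 10 V.
LSB = 10 / 2^14 = 10 / 16384 = 0.000610352 V = 0.610 mV.

0.610 mV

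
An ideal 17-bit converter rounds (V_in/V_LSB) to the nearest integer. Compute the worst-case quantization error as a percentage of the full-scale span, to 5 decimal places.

0.00038 %

Rounding → worst-case error = ½ LSB = V_FS/2^18, so 100/262144 = 0.00038147 % of full scale.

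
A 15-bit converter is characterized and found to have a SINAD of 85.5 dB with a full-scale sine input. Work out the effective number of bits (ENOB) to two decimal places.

13.91 bits

ENOB = (SINAD − 1.76) / 6.02 = (85.5 − 1.76)/6.02 = 13.910.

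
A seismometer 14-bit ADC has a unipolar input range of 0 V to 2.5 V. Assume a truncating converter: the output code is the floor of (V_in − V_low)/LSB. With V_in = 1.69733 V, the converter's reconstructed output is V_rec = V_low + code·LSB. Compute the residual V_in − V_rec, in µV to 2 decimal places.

94.89 µV

One LSB is 2.5 V / 16384 = 152.59 µV.
(1.69733 − 0)/0.000152588 = 11123.6219; ⌊·⌋ gives code 11123.
Reconstructed: 1.6972351 V.
Difference: 9.48926e-05 V → 94.89 µV.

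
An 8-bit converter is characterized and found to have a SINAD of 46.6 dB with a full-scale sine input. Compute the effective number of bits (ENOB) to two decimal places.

7.45 bits

ENOB = (SINAD − 1.76) / 6.02 = (46.6 − 1.76)/6.02 = 7.449.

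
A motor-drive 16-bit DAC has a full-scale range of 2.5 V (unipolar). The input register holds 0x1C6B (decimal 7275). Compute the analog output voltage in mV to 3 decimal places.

277.519 mV

LSB = 2.5 V / 2^16 = 38.15 µV.
Code 0x1C6B = 7275 decimal.
V_out = 0 + 7275 × 3.8147e-05 V = 0.277519 V.
= 277.519 mV.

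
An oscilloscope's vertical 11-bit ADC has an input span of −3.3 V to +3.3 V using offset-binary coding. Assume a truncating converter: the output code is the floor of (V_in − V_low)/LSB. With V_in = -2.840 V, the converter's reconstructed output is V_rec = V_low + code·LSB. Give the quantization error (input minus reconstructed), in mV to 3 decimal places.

2.383 mV

Step size: 6.6 V ÷ 2^11 = 3.223 mV.
(V_in − V_low)/LSB = (-2.840 − (−3.3))/0.00322266 = 142.7394 → code 142 (floor).
V_rec = (−3.3) + 142·0.00322266 = -2.8423828 V.
V_in − V_rec = 0.00238281 V = 2.383 mV.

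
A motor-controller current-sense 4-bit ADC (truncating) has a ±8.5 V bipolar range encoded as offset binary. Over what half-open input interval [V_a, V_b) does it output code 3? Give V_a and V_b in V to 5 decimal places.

[-5.31250 V, -4.25000 V)

LSB = 17/2^4 = 1.0625 V.
V_a = V_low + 3·LSB = -5.3125 V; V_b = V_low + 4·LSB = -4.25 V.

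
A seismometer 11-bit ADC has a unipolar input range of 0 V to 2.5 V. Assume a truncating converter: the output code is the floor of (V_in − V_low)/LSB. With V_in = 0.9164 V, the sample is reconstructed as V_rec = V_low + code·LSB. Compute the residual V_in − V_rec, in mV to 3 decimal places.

LSB = 2.5/2^11 = 1.221 mV.
Scaled input = 750.7149 LSBs, so code = 750.
Code 750 maps back to 0 + 750×0.0012207 V = 0.91552734 V.
Difference: 0.000872656 V → 0.873 mV.

0.873 mV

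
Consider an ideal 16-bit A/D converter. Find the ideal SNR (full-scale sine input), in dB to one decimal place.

98.1 dB

SNR ≈ 6.02·N + 1.76 dB = 6.02·16 + 1.76 = 98.08 dB.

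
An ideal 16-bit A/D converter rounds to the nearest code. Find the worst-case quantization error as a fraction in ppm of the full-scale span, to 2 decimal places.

7.63 ppm

Rounding → worst-case error = ½ LSB = V_FS/2^17, so 1e+06/131072 = 7.62939 ppm of full scale.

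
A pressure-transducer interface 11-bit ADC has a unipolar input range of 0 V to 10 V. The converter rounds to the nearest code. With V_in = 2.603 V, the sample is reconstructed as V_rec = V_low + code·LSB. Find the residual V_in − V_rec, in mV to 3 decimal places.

LSB = 10/2^11 = 4.883 mV.
(2.603 − 0)/0.00488281 = 533.0944; round gives code 533.
Code 533 maps back to 0 + 533×0.00488281 V = 2.6025391 V.
Difference: 0.000460937 V → 0.461 mV.

0.461 mV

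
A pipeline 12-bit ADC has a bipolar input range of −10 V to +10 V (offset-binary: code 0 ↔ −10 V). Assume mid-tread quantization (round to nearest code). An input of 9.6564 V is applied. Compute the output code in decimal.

code 4026

LSB = 20 V / 4096 = 4.883 mV.
Input sits at 4025.631 steps above V_low.
So the output code is 4026.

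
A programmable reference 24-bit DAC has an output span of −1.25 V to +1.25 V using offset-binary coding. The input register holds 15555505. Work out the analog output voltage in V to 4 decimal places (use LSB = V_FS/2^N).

LSB = 2.5 V / 2^24 = 0.15 µV.
V_out = (−1.25) + 15555505 × 1.49012e-07 V = 1.06795 V.

1.0680 V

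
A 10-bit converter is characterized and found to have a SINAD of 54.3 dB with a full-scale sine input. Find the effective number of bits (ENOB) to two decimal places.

ENOB = (SINAD − 1.76) / 6.02 = (54.3 − 1.76)/6.02 = 8.728.

8.73 bits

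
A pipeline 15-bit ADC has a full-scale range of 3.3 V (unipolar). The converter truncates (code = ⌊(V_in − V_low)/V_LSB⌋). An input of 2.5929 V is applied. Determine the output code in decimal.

code 25746

LSB = 3.3 V / 32768 = 100.71 µV.
Input sits at 25746.711 steps above V_low.
Floor → code 25746.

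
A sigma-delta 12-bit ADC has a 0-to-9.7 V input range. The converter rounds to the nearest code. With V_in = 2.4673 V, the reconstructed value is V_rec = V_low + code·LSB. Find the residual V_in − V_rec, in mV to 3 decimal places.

-0.327 mV

One LSB is 9.7 V / 4096 = 2.368 mV.
Scaled input = 1041.8619 LSBs, so code = 1042.
Reconstructed: 2.467627 V.
Difference: -0.000326953 V → -0.327 mV.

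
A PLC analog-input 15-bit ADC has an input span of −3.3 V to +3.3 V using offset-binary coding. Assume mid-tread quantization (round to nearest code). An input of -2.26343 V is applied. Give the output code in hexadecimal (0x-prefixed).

With 32768 levels over 6.6 V, one step is 201.42 µV.
Input sits at 5146.413 steps above V_low.
Round → code 5146.
In hexadecimal (0x-prefixed): 0x141A.

code 0x141A (decimal 5146)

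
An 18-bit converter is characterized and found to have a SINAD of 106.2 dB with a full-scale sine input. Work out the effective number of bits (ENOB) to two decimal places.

ENOB = (SINAD − 1.76) / 6.02 = (106.2 − 1.76)/6.02 = 17.349.

17.35 bits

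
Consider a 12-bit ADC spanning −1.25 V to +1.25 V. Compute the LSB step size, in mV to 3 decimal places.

0.610 mV

Full-scale span = 2.5 V.
LSB = 2.5 / 2^12 = 2.5 / 4096 = 0.000610352 V = 0.610 mV.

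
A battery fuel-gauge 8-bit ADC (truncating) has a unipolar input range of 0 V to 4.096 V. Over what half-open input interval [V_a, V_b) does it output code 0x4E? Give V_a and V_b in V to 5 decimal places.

[1.24800 V, 1.26400 V)

LSB = 4.096/2^8 = 16.000 mV.
Code 0x4E = 78 decimal.
V_a = V_low + 78·LSB = 1.248 V; V_b = V_low + 79·LSB = 1.264 V.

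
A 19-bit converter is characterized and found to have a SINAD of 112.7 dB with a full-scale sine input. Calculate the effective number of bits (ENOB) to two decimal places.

ENOB = (SINAD − 1.76) / 6.02 = (112.7 − 1.76)/6.02 = 18.429.

18.43 bits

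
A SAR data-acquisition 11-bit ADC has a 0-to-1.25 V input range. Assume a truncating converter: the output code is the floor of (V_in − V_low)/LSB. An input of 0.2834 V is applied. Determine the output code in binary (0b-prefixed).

code 0b111010000 (decimal 464)

Full-scale span = 1.25 V; LSB = 1.25/2^11 = 0.610 mV.
(0.2834 − 0) / 0.000610352 = 464.323 LSBs.
Floor → code 464.
In binary (0b-prefixed): 0b111010000.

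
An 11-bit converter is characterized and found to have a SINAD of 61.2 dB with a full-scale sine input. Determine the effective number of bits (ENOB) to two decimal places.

9.87 bits

ENOB = (SINAD − 1.76) / 6.02 = (61.2 − 1.76)/6.02 = 9.874.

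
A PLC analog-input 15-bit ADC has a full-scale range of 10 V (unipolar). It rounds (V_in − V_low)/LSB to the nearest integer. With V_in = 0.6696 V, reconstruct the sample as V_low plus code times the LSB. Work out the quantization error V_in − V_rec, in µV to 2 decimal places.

44.34 µV

LSB = 10/2^15 = 305.18 µV.
(V_in − V_low)/LSB = (0.6696 − 0)/0.000305176 = 2194.1453 → code 2194 (round).
V_rec = 0 + 2194·0.000305176 = 0.66955566 V.
Difference: 4.43359e-05 V → 44.34 µV.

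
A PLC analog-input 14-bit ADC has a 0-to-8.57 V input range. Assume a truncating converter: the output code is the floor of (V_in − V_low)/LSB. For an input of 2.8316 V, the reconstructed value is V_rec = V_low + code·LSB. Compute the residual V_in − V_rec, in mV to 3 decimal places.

One LSB is 8.57 V / 16384 = 0.523 mV.
Scaled input = 5413.4112 LSBs, so code = 5413.
Code 5413 maps back to 0 + 5413×0.000523071 V = 2.8313849 V.
Error = 2.8316 − 2.8313849 = 0.000215112 V = 0.215 mV.

0.215 mV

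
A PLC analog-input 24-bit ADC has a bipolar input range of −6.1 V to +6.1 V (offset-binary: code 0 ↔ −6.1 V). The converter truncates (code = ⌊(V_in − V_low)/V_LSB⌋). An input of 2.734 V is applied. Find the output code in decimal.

code 12148354

LSB = 12.2 V / 16777216 = 0.73 µV.
(V_in − V_low)/LSB = (2.734 − (−6.1)) / 7.27177e-07 = 12148354.602.
⌊·⌋(12148354.602) = 12148354.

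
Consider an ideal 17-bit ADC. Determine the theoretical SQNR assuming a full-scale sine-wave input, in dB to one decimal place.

SNR ≈ 6.02·N + 1.76 dB = 6.02·17 + 1.76 = 104.10 dB.

104.1 dB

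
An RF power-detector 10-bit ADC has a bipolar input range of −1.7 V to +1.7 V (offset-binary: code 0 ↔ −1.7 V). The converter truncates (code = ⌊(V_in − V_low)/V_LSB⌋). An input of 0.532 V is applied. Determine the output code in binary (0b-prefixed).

code 0b1010100000 (decimal 672)

Full-scale span = 3.4 V; LSB = 3.4/2^10 = 3.320 mV.
(V_in − V_low)/LSB = (0.532 − (−1.7)) / 0.00332031 = 672.226.
Floor → code 672.
In binary (0b-prefixed): 0b1010100000.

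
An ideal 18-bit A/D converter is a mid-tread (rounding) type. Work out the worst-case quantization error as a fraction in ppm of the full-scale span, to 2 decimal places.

Rounding → worst-case error = ½ LSB = V_FS/2^19, so 1e+06/524288 = 1.90735 ppm of full scale.

1.91 ppm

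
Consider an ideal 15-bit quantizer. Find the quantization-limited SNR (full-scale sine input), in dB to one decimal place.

SNR ≈ 6.02·N + 1.76 dB = 6.02·15 + 1.76 = 92.06 dB.

92.1 dB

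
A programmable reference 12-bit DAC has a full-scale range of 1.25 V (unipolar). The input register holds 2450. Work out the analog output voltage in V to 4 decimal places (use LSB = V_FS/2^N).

0.7477 V

LSB = 1.25 V / 2^12 = 305.18 µV.
V_out = 0 + 2450 × 0.000305176 V = 0.747681 V.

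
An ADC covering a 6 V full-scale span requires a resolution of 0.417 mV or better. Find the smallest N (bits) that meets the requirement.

14 bits

Number of steps required ≥ 6 V / 0.417 mV = 14388.49.
Need 2^N ≥ 14388.49; 2^13 = 8192, 2^14 = 16384.
Minimum N = 14.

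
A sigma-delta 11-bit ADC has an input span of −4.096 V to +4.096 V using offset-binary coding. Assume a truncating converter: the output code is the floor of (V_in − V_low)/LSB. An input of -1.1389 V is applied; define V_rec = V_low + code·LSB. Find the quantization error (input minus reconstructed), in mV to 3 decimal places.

1.100 mV

Step size: 8.192 V ÷ 2^11 = 4.000 mV.
(V_in − V_low)/LSB = (-1.1389 − (−4.096))/0.004 = 739.2750 → code 739 (floor).
V_rec = (−4.096) + 739·0.004 = -1.14 V.
V_in − V_rec = 0.0011 V = 1.100 mV.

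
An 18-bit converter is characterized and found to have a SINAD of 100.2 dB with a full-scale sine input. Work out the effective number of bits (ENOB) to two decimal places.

ENOB = (SINAD − 1.76) / 6.02 = (100.2 − 1.76)/6.02 = 16.352.

16.35 bits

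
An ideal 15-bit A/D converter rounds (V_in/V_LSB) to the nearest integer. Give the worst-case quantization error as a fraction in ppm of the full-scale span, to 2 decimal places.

Rounding → worst-case error = ½ LSB = V_FS/2^16, so 1e+06/65536 = 15.2588 ppm of full scale.

15.26 ppm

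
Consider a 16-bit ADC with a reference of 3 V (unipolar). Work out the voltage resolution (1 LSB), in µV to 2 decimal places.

45.78 µV

Full-scale span = 3 V.
LSB = 3 / 2^16 = 3 / 65536 = 4.57764e-05 V = 45.78 µV.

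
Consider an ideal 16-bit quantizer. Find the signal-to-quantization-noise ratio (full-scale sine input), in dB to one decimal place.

SNR ≈ 6.02·N + 1.76 dB = 6.02·16 + 1.76 = 98.08 dB.

98.1 dB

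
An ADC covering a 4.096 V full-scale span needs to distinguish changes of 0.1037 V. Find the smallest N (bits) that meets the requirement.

Number of steps required ≥ 4.096 V / 0.1037 V = 39.50.
Need 2^N ≥ 39.50; 2^5 = 32, 2^6 = 64.
Minimum N = 6.

6 bits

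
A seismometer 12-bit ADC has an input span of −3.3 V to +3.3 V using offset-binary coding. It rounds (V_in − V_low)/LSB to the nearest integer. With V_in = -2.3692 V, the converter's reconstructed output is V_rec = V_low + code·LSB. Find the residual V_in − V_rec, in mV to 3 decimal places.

Step size: 6.6 V ÷ 2^12 = 1.611 mV.
(V_in − V_low)/LSB = (-2.3692 − (−3.3))/0.00161133 = 577.6601 → code 578 (round).
Code 578 maps back to (−3.3) + 578×0.00161133 V = -2.3686523 V.
Difference: -0.000547656 V → -0.548 mV.

-0.548 mV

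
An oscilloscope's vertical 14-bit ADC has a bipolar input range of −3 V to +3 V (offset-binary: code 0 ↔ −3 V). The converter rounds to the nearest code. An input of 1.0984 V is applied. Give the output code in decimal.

code 11191

Full-scale span = 6 V; LSB = 6/2^14 = 366.21 µV.
(1.0984 − (−3)) / 0.000366211 = 11191.364 LSBs.
So the output code is 11191.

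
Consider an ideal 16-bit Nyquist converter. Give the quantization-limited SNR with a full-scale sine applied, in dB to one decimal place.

SNR ≈ 6.02·N + 1.76 dB = 6.02·16 + 1.76 = 98.08 dB.

98.1 dB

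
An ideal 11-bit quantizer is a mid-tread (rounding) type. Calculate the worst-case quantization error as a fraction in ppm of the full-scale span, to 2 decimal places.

Rounding → worst-case error = ½ LSB = V_FS/2^12, so 1e+06/4096 = 244.141 ppm of full scale.

244.14 ppm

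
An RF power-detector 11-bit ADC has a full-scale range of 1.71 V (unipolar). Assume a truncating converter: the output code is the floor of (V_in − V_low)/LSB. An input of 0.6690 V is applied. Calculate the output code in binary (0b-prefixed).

code 0b1100100001 (decimal 801)

Full-scale span = 1.71 V; LSB = 1.71/2^11 = 0.835 mV.
(V_in − V_low)/LSB = (0.6690 − 0) / 0.000834961 = 801.235.
Floor → code 801.
In binary (0b-prefixed): 0b1100100001.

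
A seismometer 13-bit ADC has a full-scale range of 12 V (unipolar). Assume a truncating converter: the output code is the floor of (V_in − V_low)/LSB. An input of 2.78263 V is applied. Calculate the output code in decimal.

Full-scale span = 12 V; LSB = 12/2^13 = 1.465 mV.
(2.78263 − 0) / 0.00146484 = 1899.609 LSBs.
So the output code is 1899.

code 1899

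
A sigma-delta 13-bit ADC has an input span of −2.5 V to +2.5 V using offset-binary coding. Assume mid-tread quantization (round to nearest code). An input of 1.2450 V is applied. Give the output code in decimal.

code 6136

With 8192 levels over 5 V, one step is 0.610 mV.
(1.2450 − (−2.5)) / 0.000610352 = 6135.808 LSBs.
So the output code is 6136.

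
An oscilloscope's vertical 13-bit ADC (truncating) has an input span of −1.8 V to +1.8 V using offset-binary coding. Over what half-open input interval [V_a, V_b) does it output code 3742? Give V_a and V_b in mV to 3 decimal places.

LSB = 3.6/2^13 = 439.45 µV.
V_a = V_low + 3742·LSB = -0.155566 V; V_b = V_low + 3743·LSB = -0.155127 V.

[-155.566 mV, -155.127 mV)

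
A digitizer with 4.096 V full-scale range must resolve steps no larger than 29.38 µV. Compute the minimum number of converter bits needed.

18 bits

Number of steps required ≥ 4.096 V / 29.38 µV = 139414.57.
Need 2^N ≥ 139414.57; 2^17 = 131072, 2^18 = 262144.
Minimum N = 18.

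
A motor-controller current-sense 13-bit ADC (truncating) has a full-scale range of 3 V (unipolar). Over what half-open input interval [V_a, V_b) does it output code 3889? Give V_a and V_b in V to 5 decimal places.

LSB = 3/2^13 = 366.21 µV.
V_a = V_low + 3889·LSB = 1.42419 V; V_b = V_low + 3890·LSB = 1.42456 V.

[1.42419 V, 1.42456 V)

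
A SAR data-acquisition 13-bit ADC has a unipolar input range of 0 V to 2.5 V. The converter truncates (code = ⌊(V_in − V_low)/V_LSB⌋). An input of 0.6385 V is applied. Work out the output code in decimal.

With 8192 levels over 2.5 V, one step is 305.18 µV.
(V_in − V_low)/LSB = (0.6385 − 0) / 0.000305176 = 2092.237.
⌊·⌋(2092.237) = 2092.

code 2092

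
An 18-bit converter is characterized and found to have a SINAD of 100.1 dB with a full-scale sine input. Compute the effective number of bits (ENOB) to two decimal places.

16.34 bits

ENOB = (SINAD − 1.76) / 6.02 = (100.1 − 1.76)/6.02 = 16.336.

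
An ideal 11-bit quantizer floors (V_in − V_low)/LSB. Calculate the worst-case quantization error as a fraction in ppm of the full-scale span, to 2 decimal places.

488.28 ppm

Truncating → worst-case error = 1 LSB = V_FS/2^11, so 1e+06/2048 = 488.281 ppm of full scale.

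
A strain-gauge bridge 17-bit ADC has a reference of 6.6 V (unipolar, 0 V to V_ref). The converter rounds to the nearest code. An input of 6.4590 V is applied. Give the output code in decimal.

code 128272

Full-scale span = 6.6 V; LSB = 6.6/2^17 = 50.35 µV.
(6.4590 − 0) / 5.0354e-05 = 128271.825 LSBs.
Round → code 128272.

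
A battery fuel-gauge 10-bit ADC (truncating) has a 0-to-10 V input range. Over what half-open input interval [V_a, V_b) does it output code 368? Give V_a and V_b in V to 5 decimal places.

[3.59375 V, 3.60352 V)

LSB = 10/2^10 = 9.766 mV.
V_a = V_low + 368·LSB = 3.59375 V; V_b = V_low + 369·LSB = 3.60352 V.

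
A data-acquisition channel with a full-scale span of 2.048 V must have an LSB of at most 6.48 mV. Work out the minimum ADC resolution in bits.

Number of steps required ≥ 2.048 V / 6.48 mV = 316.05.
Need 2^N ≥ 316.05; 2^8 = 256, 2^9 = 512.
Minimum N = 9.

9 bits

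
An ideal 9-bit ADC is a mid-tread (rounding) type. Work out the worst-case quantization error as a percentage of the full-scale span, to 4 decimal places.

Rounding → worst-case error = ½ LSB = V_FS/2^10, so 100/1024 = 0.0976562 % of full scale.

0.0977 %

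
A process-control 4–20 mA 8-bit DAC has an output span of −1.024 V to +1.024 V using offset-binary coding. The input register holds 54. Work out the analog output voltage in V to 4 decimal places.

LSB = 2.048 V / 2^8 = 8.000 mV.
V_out = (−1.024) + 54 × 0.008 V = -0.592 V.

-0.5920 V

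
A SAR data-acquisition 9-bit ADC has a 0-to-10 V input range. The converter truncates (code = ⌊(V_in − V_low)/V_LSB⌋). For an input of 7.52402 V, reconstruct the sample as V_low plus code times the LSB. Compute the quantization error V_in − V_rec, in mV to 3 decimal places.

Step size: 10 V ÷ 2^9 = 19.531 mV.
(7.52402 − 0)/0.0195312 = 385.2298; ⌊·⌋ gives code 385.
V_rec = 0 + 385·0.0195312 = 7.5195312 V.
V_in − V_rec = 0.00448875 V = 4.489 mV.

4.489 mV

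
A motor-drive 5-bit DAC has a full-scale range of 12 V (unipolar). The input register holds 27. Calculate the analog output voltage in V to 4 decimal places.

LSB = 12 V / 2^5 = 375.000 mV.
V_out = 0 + 27 × 0.375 V = 10.125 V.

10.1250 V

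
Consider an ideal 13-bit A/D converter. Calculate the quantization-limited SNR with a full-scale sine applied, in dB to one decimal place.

80.0 dB

SNR ≈ 6.02·N + 1.76 dB = 6.02·13 + 1.76 = 80.02 dB.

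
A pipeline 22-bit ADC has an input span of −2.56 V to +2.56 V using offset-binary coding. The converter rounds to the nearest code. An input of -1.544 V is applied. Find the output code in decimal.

With 4194304 levels over 5.12 V, one step is 1.22 µV.
Input sits at 832307.200 steps above V_low.
So the output code is 832307.

code 832307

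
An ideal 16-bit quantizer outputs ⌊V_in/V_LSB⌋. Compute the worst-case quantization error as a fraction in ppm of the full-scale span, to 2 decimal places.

Truncating → worst-case error = 1 LSB = V_FS/2^16, so 1e+06/65536 = 15.2588 ppm of full scale.

15.26 ppm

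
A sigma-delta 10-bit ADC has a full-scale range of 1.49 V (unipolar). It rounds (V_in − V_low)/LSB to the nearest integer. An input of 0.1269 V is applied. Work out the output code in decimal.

Full-scale span = 1.49 V; LSB = 1.49/2^10 = 1.455 mV.
(V_in − V_low)/LSB = (0.1269 − 0) / 0.00145508 = 87.212.
Round → code 87.

code 87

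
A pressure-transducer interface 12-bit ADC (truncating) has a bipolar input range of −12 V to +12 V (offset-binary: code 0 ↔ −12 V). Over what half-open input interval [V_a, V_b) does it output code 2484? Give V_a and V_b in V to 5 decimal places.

LSB = 24/2^12 = 5.859 mV.
V_a = V_low + 2484·LSB = 2.55469 V; V_b = V_low + 2485·LSB = 2.56055 V.

[2.55469 V, 2.56055 V)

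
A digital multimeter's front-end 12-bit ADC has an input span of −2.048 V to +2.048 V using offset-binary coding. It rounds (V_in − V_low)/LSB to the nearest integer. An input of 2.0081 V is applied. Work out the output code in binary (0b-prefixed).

code 0b111111011000 (decimal 4056)

Full-scale span = 4.096 V; LSB = 4.096/2^12 = 1.000 mV.
Input sits at 4056.100 steps above V_low.
round(4056.100) = 4056.
In binary (0b-prefixed): 0b111111011000.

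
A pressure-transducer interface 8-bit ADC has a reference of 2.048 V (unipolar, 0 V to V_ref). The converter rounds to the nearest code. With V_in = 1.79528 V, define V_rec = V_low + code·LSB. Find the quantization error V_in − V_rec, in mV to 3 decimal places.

3.280 mV

LSB = 2.048/2^8 = 8.000 mV.
Scaled input = 224.4100 LSBs, so code = 224.
V_rec = 0 + 224·0.008 = 1.792 V.
V_in − V_rec = 0.00328 V = 3.280 mV.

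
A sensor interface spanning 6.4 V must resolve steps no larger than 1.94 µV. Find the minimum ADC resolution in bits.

Number of steps required ≥ 6.4 V / 1.94 µV = 3298969.07.
Need 2^N ≥ 3298969.07; 2^21 = 2097152, 2^22 = 4194304.
Minimum N = 22.

22 bits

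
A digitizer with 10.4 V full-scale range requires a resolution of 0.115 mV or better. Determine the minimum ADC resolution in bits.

17 bits

Number of steps required ≥ 10.4 V / 0.115 mV = 90434.78.
Need 2^N ≥ 90434.78; 2^16 = 65536, 2^17 = 131072.
Minimum N = 17.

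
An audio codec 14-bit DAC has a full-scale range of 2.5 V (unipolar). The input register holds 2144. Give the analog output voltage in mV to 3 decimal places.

327.148 mV

LSB = 2.5 V / 2^14 = 152.59 µV.
V_out = 0 + 2144 × 0.000152588 V = 0.327148 V.
= 327.148 mV.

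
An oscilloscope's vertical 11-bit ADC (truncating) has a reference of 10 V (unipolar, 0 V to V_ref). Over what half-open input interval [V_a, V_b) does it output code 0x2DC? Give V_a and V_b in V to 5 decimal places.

[3.57422 V, 3.57910 V)

LSB = 10/2^11 = 4.883 mV.
Code 0x2DC = 732 decimal.
V_a = V_low + 732·LSB = 3.57422 V; V_b = V_low + 733·LSB = 3.5791 V.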